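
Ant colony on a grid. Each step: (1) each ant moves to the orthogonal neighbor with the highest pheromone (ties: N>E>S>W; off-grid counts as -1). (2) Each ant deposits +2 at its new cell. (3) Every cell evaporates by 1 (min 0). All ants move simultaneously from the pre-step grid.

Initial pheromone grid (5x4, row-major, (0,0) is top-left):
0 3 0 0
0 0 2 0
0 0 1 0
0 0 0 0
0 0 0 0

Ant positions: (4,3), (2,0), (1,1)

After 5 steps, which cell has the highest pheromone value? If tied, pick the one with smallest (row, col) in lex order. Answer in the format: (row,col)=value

Answer: (0,1)=8

Derivation:
Step 1: ant0:(4,3)->N->(3,3) | ant1:(2,0)->N->(1,0) | ant2:(1,1)->N->(0,1)
  grid max=4 at (0,1)
Step 2: ant0:(3,3)->N->(2,3) | ant1:(1,0)->N->(0,0) | ant2:(0,1)->E->(0,2)
  grid max=3 at (0,1)
Step 3: ant0:(2,3)->N->(1,3) | ant1:(0,0)->E->(0,1) | ant2:(0,2)->W->(0,1)
  grid max=6 at (0,1)
Step 4: ant0:(1,3)->N->(0,3) | ant1:(0,1)->E->(0,2) | ant2:(0,1)->E->(0,2)
  grid max=5 at (0,1)
Step 5: ant0:(0,3)->W->(0,2) | ant1:(0,2)->W->(0,1) | ant2:(0,2)->W->(0,1)
  grid max=8 at (0,1)
Final grid:
  0 8 4 0
  0 0 0 0
  0 0 0 0
  0 0 0 0
  0 0 0 0
Max pheromone 8 at (0,1)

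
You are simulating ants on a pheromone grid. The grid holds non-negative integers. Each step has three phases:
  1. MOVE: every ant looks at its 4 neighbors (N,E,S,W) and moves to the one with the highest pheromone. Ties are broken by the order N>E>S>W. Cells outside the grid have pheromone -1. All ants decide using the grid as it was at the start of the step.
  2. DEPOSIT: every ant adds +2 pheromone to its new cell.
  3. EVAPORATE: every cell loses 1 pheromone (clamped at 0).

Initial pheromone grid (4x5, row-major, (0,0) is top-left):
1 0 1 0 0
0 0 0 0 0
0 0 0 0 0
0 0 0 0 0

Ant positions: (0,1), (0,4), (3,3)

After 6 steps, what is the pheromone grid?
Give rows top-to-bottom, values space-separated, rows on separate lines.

After step 1: ants at (0,2),(1,4),(2,3)
  0 0 2 0 0
  0 0 0 0 1
  0 0 0 1 0
  0 0 0 0 0
After step 2: ants at (0,3),(0,4),(1,3)
  0 0 1 1 1
  0 0 0 1 0
  0 0 0 0 0
  0 0 0 0 0
After step 3: ants at (0,4),(0,3),(0,3)
  0 0 0 4 2
  0 0 0 0 0
  0 0 0 0 0
  0 0 0 0 0
After step 4: ants at (0,3),(0,4),(0,4)
  0 0 0 5 5
  0 0 0 0 0
  0 0 0 0 0
  0 0 0 0 0
After step 5: ants at (0,4),(0,3),(0,3)
  0 0 0 8 6
  0 0 0 0 0
  0 0 0 0 0
  0 0 0 0 0
After step 6: ants at (0,3),(0,4),(0,4)
  0 0 0 9 9
  0 0 0 0 0
  0 0 0 0 0
  0 0 0 0 0

0 0 0 9 9
0 0 0 0 0
0 0 0 0 0
0 0 0 0 0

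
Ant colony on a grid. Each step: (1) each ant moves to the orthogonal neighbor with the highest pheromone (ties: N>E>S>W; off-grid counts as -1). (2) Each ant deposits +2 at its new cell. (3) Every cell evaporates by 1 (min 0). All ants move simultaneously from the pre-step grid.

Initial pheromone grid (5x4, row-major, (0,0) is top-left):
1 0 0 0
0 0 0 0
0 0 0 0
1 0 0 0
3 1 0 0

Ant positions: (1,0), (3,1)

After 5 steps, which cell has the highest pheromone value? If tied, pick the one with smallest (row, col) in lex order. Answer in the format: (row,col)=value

Answer: (0,0)=2

Derivation:
Step 1: ant0:(1,0)->N->(0,0) | ant1:(3,1)->S->(4,1)
  grid max=2 at (0,0)
Step 2: ant0:(0,0)->E->(0,1) | ant1:(4,1)->W->(4,0)
  grid max=3 at (4,0)
Step 3: ant0:(0,1)->W->(0,0) | ant1:(4,0)->E->(4,1)
  grid max=2 at (0,0)
Step 4: ant0:(0,0)->E->(0,1) | ant1:(4,1)->W->(4,0)
  grid max=3 at (4,0)
Step 5: ant0:(0,1)->W->(0,0) | ant1:(4,0)->E->(4,1)
  grid max=2 at (0,0)
Final grid:
  2 0 0 0
  0 0 0 0
  0 0 0 0
  0 0 0 0
  2 2 0 0
Max pheromone 2 at (0,0)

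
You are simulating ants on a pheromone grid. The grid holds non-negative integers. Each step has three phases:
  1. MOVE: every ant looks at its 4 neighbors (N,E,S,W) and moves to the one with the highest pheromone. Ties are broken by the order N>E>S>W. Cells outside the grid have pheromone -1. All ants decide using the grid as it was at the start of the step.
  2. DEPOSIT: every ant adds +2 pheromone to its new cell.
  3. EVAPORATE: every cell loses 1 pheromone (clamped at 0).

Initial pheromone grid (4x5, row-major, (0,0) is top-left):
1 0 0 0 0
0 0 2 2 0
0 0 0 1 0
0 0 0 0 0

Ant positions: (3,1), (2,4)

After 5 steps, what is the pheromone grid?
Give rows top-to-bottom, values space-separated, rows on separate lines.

After step 1: ants at (2,1),(2,3)
  0 0 0 0 0
  0 0 1 1 0
  0 1 0 2 0
  0 0 0 0 0
After step 2: ants at (1,1),(1,3)
  0 0 0 0 0
  0 1 0 2 0
  0 0 0 1 0
  0 0 0 0 0
After step 3: ants at (0,1),(2,3)
  0 1 0 0 0
  0 0 0 1 0
  0 0 0 2 0
  0 0 0 0 0
After step 4: ants at (0,2),(1,3)
  0 0 1 0 0
  0 0 0 2 0
  0 0 0 1 0
  0 0 0 0 0
After step 5: ants at (0,3),(2,3)
  0 0 0 1 0
  0 0 0 1 0
  0 0 0 2 0
  0 0 0 0 0

0 0 0 1 0
0 0 0 1 0
0 0 0 2 0
0 0 0 0 0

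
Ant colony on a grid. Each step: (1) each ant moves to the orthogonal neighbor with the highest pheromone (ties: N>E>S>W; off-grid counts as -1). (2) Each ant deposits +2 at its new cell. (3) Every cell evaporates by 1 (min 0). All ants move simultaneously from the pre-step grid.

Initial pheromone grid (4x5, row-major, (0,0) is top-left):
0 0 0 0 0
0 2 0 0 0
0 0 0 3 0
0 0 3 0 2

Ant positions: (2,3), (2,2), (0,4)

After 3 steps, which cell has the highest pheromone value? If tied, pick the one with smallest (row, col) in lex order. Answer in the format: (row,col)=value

Answer: (2,3)=8

Derivation:
Step 1: ant0:(2,3)->N->(1,3) | ant1:(2,2)->E->(2,3) | ant2:(0,4)->S->(1,4)
  grid max=4 at (2,3)
Step 2: ant0:(1,3)->S->(2,3) | ant1:(2,3)->N->(1,3) | ant2:(1,4)->W->(1,3)
  grid max=5 at (2,3)
Step 3: ant0:(2,3)->N->(1,3) | ant1:(1,3)->S->(2,3) | ant2:(1,3)->S->(2,3)
  grid max=8 at (2,3)
Final grid:
  0 0 0 0 0
  0 0 0 5 0
  0 0 0 8 0
  0 0 0 0 0
Max pheromone 8 at (2,3)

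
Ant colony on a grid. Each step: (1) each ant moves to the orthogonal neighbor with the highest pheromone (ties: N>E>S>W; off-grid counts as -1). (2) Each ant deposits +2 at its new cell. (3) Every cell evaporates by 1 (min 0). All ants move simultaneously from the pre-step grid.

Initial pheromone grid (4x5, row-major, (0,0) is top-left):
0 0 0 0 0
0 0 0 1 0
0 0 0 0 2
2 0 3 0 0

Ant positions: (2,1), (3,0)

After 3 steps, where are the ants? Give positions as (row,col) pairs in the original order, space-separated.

Step 1: ant0:(2,1)->N->(1,1) | ant1:(3,0)->N->(2,0)
  grid max=2 at (3,2)
Step 2: ant0:(1,1)->N->(0,1) | ant1:(2,0)->S->(3,0)
  grid max=2 at (3,0)
Step 3: ant0:(0,1)->E->(0,2) | ant1:(3,0)->N->(2,0)
  grid max=1 at (0,2)

(0,2) (2,0)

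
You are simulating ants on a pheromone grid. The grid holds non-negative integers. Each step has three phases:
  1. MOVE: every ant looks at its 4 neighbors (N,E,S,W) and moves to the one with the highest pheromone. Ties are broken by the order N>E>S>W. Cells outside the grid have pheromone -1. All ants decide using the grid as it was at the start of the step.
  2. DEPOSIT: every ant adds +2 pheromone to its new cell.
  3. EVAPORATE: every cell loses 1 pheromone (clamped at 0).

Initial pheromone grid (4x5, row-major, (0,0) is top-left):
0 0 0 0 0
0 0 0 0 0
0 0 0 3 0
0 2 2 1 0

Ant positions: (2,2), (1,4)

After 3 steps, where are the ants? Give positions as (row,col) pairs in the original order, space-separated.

Step 1: ant0:(2,2)->E->(2,3) | ant1:(1,4)->N->(0,4)
  grid max=4 at (2,3)
Step 2: ant0:(2,3)->N->(1,3) | ant1:(0,4)->S->(1,4)
  grid max=3 at (2,3)
Step 3: ant0:(1,3)->S->(2,3) | ant1:(1,4)->W->(1,3)
  grid max=4 at (2,3)

(2,3) (1,3)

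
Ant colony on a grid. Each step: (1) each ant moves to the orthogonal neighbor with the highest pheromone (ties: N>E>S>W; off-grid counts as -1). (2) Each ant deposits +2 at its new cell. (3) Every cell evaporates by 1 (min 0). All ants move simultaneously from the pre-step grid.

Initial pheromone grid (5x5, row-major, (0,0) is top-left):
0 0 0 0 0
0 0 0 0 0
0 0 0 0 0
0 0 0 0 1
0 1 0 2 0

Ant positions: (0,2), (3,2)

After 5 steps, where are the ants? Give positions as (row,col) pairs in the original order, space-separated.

Step 1: ant0:(0,2)->E->(0,3) | ant1:(3,2)->N->(2,2)
  grid max=1 at (0,3)
Step 2: ant0:(0,3)->E->(0,4) | ant1:(2,2)->N->(1,2)
  grid max=1 at (0,4)
Step 3: ant0:(0,4)->S->(1,4) | ant1:(1,2)->N->(0,2)
  grid max=1 at (0,2)
Step 4: ant0:(1,4)->N->(0,4) | ant1:(0,2)->E->(0,3)
  grid max=1 at (0,3)
Step 5: ant0:(0,4)->W->(0,3) | ant1:(0,3)->E->(0,4)
  grid max=2 at (0,3)

(0,3) (0,4)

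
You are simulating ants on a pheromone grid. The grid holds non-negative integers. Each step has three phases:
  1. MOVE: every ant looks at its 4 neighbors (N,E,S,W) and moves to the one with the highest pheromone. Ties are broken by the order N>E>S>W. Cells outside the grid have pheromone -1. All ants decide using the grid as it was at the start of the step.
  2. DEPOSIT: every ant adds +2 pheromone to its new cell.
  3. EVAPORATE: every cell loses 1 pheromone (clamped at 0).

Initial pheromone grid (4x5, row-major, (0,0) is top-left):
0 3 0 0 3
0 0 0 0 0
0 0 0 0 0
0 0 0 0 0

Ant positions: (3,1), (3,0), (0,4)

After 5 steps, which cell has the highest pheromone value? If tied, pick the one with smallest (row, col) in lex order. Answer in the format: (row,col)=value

Answer: (2,0)=5

Derivation:
Step 1: ant0:(3,1)->N->(2,1) | ant1:(3,0)->N->(2,0) | ant2:(0,4)->S->(1,4)
  grid max=2 at (0,1)
Step 2: ant0:(2,1)->W->(2,0) | ant1:(2,0)->E->(2,1) | ant2:(1,4)->N->(0,4)
  grid max=3 at (0,4)
Step 3: ant0:(2,0)->E->(2,1) | ant1:(2,1)->W->(2,0) | ant2:(0,4)->S->(1,4)
  grid max=3 at (2,0)
Step 4: ant0:(2,1)->W->(2,0) | ant1:(2,0)->E->(2,1) | ant2:(1,4)->N->(0,4)
  grid max=4 at (2,0)
Step 5: ant0:(2,0)->E->(2,1) | ant1:(2,1)->W->(2,0) | ant2:(0,4)->S->(1,4)
  grid max=5 at (2,0)
Final grid:
  0 0 0 0 2
  0 0 0 0 1
  5 5 0 0 0
  0 0 0 0 0
Max pheromone 5 at (2,0)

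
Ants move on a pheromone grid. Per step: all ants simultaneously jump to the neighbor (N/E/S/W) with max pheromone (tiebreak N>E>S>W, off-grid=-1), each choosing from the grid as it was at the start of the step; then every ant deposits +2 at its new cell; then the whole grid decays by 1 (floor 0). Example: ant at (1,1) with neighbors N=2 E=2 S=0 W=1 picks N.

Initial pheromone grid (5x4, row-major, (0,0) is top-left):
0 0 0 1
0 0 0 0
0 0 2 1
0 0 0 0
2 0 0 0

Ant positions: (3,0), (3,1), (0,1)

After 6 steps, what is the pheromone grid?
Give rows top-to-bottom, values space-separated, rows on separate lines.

After step 1: ants at (4,0),(2,1),(0,2)
  0 0 1 0
  0 0 0 0
  0 1 1 0
  0 0 0 0
  3 0 0 0
After step 2: ants at (3,0),(2,2),(0,3)
  0 0 0 1
  0 0 0 0
  0 0 2 0
  1 0 0 0
  2 0 0 0
After step 3: ants at (4,0),(1,2),(1,3)
  0 0 0 0
  0 0 1 1
  0 0 1 0
  0 0 0 0
  3 0 0 0
After step 4: ants at (3,0),(1,3),(1,2)
  0 0 0 0
  0 0 2 2
  0 0 0 0
  1 0 0 0
  2 0 0 0
After step 5: ants at (4,0),(1,2),(1,3)
  0 0 0 0
  0 0 3 3
  0 0 0 0
  0 0 0 0
  3 0 0 0
After step 6: ants at (3,0),(1,3),(1,2)
  0 0 0 0
  0 0 4 4
  0 0 0 0
  1 0 0 0
  2 0 0 0

0 0 0 0
0 0 4 4
0 0 0 0
1 0 0 0
2 0 0 0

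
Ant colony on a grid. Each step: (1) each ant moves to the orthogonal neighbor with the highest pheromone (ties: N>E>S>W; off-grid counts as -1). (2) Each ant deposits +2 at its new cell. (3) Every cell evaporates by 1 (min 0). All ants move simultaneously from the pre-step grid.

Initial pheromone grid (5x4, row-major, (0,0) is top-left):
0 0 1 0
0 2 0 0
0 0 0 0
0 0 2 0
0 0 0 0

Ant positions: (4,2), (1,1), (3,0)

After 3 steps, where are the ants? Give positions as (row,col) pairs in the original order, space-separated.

Step 1: ant0:(4,2)->N->(3,2) | ant1:(1,1)->N->(0,1) | ant2:(3,0)->N->(2,0)
  grid max=3 at (3,2)
Step 2: ant0:(3,2)->N->(2,2) | ant1:(0,1)->S->(1,1) | ant2:(2,0)->N->(1,0)
  grid max=2 at (1,1)
Step 3: ant0:(2,2)->S->(3,2) | ant1:(1,1)->W->(1,0) | ant2:(1,0)->E->(1,1)
  grid max=3 at (1,1)

(3,2) (1,0) (1,1)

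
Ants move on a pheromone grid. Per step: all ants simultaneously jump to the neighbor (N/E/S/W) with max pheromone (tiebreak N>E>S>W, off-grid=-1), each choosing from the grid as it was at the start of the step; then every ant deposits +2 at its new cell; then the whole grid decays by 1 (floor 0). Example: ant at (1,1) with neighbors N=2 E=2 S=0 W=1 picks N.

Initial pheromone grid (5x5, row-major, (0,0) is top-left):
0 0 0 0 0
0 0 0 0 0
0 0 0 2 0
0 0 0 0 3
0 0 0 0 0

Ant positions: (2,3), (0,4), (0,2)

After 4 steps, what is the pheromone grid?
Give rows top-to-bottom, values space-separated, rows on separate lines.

After step 1: ants at (1,3),(1,4),(0,3)
  0 0 0 1 0
  0 0 0 1 1
  0 0 0 1 0
  0 0 0 0 2
  0 0 0 0 0
After step 2: ants at (0,3),(1,3),(1,3)
  0 0 0 2 0
  0 0 0 4 0
  0 0 0 0 0
  0 0 0 0 1
  0 0 0 0 0
After step 3: ants at (1,3),(0,3),(0,3)
  0 0 0 5 0
  0 0 0 5 0
  0 0 0 0 0
  0 0 0 0 0
  0 0 0 0 0
After step 4: ants at (0,3),(1,3),(1,3)
  0 0 0 6 0
  0 0 0 8 0
  0 0 0 0 0
  0 0 0 0 0
  0 0 0 0 0

0 0 0 6 0
0 0 0 8 0
0 0 0 0 0
0 0 0 0 0
0 0 0 0 0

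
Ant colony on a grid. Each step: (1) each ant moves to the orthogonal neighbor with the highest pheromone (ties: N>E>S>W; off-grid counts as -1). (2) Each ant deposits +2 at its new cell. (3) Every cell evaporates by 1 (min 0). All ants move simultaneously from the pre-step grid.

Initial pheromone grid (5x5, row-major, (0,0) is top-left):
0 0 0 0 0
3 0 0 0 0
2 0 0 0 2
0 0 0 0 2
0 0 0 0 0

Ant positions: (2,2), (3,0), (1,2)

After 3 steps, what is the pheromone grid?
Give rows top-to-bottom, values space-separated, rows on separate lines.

After step 1: ants at (1,2),(2,0),(0,2)
  0 0 1 0 0
  2 0 1 0 0
  3 0 0 0 1
  0 0 0 0 1
  0 0 0 0 0
After step 2: ants at (0,2),(1,0),(1,2)
  0 0 2 0 0
  3 0 2 0 0
  2 0 0 0 0
  0 0 0 0 0
  0 0 0 0 0
After step 3: ants at (1,2),(2,0),(0,2)
  0 0 3 0 0
  2 0 3 0 0
  3 0 0 0 0
  0 0 0 0 0
  0 0 0 0 0

0 0 3 0 0
2 0 3 0 0
3 0 0 0 0
0 0 0 0 0
0 0 0 0 0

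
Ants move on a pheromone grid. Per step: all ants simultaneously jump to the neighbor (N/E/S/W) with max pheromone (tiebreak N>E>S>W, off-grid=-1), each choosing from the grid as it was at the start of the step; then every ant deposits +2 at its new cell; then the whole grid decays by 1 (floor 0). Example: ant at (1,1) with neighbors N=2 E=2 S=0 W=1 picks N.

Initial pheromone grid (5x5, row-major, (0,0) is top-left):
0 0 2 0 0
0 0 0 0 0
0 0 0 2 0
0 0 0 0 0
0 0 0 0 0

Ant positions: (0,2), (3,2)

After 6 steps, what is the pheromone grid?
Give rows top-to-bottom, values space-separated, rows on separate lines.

After step 1: ants at (0,3),(2,2)
  0 0 1 1 0
  0 0 0 0 0
  0 0 1 1 0
  0 0 0 0 0
  0 0 0 0 0
After step 2: ants at (0,2),(2,3)
  0 0 2 0 0
  0 0 0 0 0
  0 0 0 2 0
  0 0 0 0 0
  0 0 0 0 0
After step 3: ants at (0,3),(1,3)
  0 0 1 1 0
  0 0 0 1 0
  0 0 0 1 0
  0 0 0 0 0
  0 0 0 0 0
After step 4: ants at (1,3),(0,3)
  0 0 0 2 0
  0 0 0 2 0
  0 0 0 0 0
  0 0 0 0 0
  0 0 0 0 0
After step 5: ants at (0,3),(1,3)
  0 0 0 3 0
  0 0 0 3 0
  0 0 0 0 0
  0 0 0 0 0
  0 0 0 0 0
After step 6: ants at (1,3),(0,3)
  0 0 0 4 0
  0 0 0 4 0
  0 0 0 0 0
  0 0 0 0 0
  0 0 0 0 0

0 0 0 4 0
0 0 0 4 0
0 0 0 0 0
0 0 0 0 0
0 0 0 0 0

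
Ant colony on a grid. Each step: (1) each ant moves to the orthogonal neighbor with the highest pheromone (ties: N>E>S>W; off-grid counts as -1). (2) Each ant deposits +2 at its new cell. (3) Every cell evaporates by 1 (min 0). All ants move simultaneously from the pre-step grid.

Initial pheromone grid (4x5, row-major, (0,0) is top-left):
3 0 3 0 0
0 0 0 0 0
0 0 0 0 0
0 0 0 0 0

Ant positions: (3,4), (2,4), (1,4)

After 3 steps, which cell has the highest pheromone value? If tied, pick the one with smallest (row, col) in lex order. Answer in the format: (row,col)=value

Answer: (0,4)=5

Derivation:
Step 1: ant0:(3,4)->N->(2,4) | ant1:(2,4)->N->(1,4) | ant2:(1,4)->N->(0,4)
  grid max=2 at (0,0)
Step 2: ant0:(2,4)->N->(1,4) | ant1:(1,4)->N->(0,4) | ant2:(0,4)->S->(1,4)
  grid max=4 at (1,4)
Step 3: ant0:(1,4)->N->(0,4) | ant1:(0,4)->S->(1,4) | ant2:(1,4)->N->(0,4)
  grid max=5 at (0,4)
Final grid:
  0 0 0 0 5
  0 0 0 0 5
  0 0 0 0 0
  0 0 0 0 0
Max pheromone 5 at (0,4)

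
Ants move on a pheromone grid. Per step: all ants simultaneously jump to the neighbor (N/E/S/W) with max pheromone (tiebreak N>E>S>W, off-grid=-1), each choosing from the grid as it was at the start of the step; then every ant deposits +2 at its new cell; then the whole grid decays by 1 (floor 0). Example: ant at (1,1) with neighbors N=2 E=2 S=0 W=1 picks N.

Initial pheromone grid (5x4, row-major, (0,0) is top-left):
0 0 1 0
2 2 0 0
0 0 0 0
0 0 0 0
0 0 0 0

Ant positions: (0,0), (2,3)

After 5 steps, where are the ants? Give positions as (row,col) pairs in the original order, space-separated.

Step 1: ant0:(0,0)->S->(1,0) | ant1:(2,3)->N->(1,3)
  grid max=3 at (1,0)
Step 2: ant0:(1,0)->E->(1,1) | ant1:(1,3)->N->(0,3)
  grid max=2 at (1,0)
Step 3: ant0:(1,1)->W->(1,0) | ant1:(0,3)->S->(1,3)
  grid max=3 at (1,0)
Step 4: ant0:(1,0)->E->(1,1) | ant1:(1,3)->N->(0,3)
  grid max=2 at (1,0)
Step 5: ant0:(1,1)->W->(1,0) | ant1:(0,3)->S->(1,3)
  grid max=3 at (1,0)

(1,0) (1,3)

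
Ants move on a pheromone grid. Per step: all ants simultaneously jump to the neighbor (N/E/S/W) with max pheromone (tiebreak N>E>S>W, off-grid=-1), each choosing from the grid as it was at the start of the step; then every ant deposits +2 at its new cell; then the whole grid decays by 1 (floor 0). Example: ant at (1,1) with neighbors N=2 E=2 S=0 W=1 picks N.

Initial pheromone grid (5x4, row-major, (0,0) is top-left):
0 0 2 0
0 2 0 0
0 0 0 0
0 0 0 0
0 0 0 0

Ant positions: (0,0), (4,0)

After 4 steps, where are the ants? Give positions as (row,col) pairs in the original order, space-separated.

Step 1: ant0:(0,0)->E->(0,1) | ant1:(4,0)->N->(3,0)
  grid max=1 at (0,1)
Step 2: ant0:(0,1)->E->(0,2) | ant1:(3,0)->N->(2,0)
  grid max=2 at (0,2)
Step 3: ant0:(0,2)->E->(0,3) | ant1:(2,0)->N->(1,0)
  grid max=1 at (0,2)
Step 4: ant0:(0,3)->W->(0,2) | ant1:(1,0)->N->(0,0)
  grid max=2 at (0,2)

(0,2) (0,0)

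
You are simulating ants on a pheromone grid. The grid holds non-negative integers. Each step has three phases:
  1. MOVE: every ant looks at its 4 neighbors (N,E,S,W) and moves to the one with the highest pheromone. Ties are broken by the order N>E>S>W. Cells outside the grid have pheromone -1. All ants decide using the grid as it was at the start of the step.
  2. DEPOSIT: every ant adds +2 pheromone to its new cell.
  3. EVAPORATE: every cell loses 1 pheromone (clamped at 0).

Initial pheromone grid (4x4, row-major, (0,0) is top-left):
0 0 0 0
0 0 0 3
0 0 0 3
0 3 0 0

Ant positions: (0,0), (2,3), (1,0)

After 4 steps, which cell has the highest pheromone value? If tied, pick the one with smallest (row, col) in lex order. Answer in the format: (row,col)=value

Step 1: ant0:(0,0)->E->(0,1) | ant1:(2,3)->N->(1,3) | ant2:(1,0)->N->(0,0)
  grid max=4 at (1,3)
Step 2: ant0:(0,1)->W->(0,0) | ant1:(1,3)->S->(2,3) | ant2:(0,0)->E->(0,1)
  grid max=3 at (1,3)
Step 3: ant0:(0,0)->E->(0,1) | ant1:(2,3)->N->(1,3) | ant2:(0,1)->W->(0,0)
  grid max=4 at (1,3)
Step 4: ant0:(0,1)->W->(0,0) | ant1:(1,3)->S->(2,3) | ant2:(0,0)->E->(0,1)
  grid max=4 at (0,0)
Final grid:
  4 4 0 0
  0 0 0 3
  0 0 0 3
  0 0 0 0
Max pheromone 4 at (0,0)

Answer: (0,0)=4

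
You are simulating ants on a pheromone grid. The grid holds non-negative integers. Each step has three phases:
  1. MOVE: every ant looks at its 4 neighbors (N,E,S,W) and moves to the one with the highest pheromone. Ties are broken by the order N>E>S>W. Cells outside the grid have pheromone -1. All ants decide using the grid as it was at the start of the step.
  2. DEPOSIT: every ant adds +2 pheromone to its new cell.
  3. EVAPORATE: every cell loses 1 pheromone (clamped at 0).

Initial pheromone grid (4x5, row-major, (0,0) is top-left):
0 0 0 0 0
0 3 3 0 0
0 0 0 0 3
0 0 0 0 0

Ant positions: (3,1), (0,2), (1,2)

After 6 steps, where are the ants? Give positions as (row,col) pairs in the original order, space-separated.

Step 1: ant0:(3,1)->N->(2,1) | ant1:(0,2)->S->(1,2) | ant2:(1,2)->W->(1,1)
  grid max=4 at (1,1)
Step 2: ant0:(2,1)->N->(1,1) | ant1:(1,2)->W->(1,1) | ant2:(1,1)->E->(1,2)
  grid max=7 at (1,1)
Step 3: ant0:(1,1)->E->(1,2) | ant1:(1,1)->E->(1,2) | ant2:(1,2)->W->(1,1)
  grid max=8 at (1,1)
Step 4: ant0:(1,2)->W->(1,1) | ant1:(1,2)->W->(1,1) | ant2:(1,1)->E->(1,2)
  grid max=11 at (1,1)
Step 5: ant0:(1,1)->E->(1,2) | ant1:(1,1)->E->(1,2) | ant2:(1,2)->W->(1,1)
  grid max=12 at (1,1)
Step 6: ant0:(1,2)->W->(1,1) | ant1:(1,2)->W->(1,1) | ant2:(1,1)->E->(1,2)
  grid max=15 at (1,1)

(1,1) (1,1) (1,2)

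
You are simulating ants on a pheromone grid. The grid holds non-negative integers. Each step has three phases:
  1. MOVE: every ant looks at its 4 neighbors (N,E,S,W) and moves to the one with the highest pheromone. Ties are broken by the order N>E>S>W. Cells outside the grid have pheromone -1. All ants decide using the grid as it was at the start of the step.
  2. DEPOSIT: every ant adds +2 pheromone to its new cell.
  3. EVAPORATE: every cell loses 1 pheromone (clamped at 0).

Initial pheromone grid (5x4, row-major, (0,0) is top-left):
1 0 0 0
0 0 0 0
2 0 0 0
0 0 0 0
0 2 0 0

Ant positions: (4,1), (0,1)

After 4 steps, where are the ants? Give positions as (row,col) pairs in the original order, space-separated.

Step 1: ant0:(4,1)->N->(3,1) | ant1:(0,1)->W->(0,0)
  grid max=2 at (0,0)
Step 2: ant0:(3,1)->S->(4,1) | ant1:(0,0)->E->(0,1)
  grid max=2 at (4,1)
Step 3: ant0:(4,1)->N->(3,1) | ant1:(0,1)->W->(0,0)
  grid max=2 at (0,0)
Step 4: ant0:(3,1)->S->(4,1) | ant1:(0,0)->E->(0,1)
  grid max=2 at (4,1)

(4,1) (0,1)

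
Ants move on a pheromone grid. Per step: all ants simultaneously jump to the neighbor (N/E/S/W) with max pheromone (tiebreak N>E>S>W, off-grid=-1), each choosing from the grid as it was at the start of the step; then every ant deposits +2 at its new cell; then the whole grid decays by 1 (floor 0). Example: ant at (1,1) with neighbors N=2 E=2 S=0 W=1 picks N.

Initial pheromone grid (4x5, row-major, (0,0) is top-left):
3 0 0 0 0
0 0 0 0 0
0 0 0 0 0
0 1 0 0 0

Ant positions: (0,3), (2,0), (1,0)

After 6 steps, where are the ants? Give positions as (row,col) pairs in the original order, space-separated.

Step 1: ant0:(0,3)->E->(0,4) | ant1:(2,0)->N->(1,0) | ant2:(1,0)->N->(0,0)
  grid max=4 at (0,0)
Step 2: ant0:(0,4)->S->(1,4) | ant1:(1,0)->N->(0,0) | ant2:(0,0)->S->(1,0)
  grid max=5 at (0,0)
Step 3: ant0:(1,4)->N->(0,4) | ant1:(0,0)->S->(1,0) | ant2:(1,0)->N->(0,0)
  grid max=6 at (0,0)
Step 4: ant0:(0,4)->S->(1,4) | ant1:(1,0)->N->(0,0) | ant2:(0,0)->S->(1,0)
  grid max=7 at (0,0)
Step 5: ant0:(1,4)->N->(0,4) | ant1:(0,0)->S->(1,0) | ant2:(1,0)->N->(0,0)
  grid max=8 at (0,0)
Step 6: ant0:(0,4)->S->(1,4) | ant1:(1,0)->N->(0,0) | ant2:(0,0)->S->(1,0)
  grid max=9 at (0,0)

(1,4) (0,0) (1,0)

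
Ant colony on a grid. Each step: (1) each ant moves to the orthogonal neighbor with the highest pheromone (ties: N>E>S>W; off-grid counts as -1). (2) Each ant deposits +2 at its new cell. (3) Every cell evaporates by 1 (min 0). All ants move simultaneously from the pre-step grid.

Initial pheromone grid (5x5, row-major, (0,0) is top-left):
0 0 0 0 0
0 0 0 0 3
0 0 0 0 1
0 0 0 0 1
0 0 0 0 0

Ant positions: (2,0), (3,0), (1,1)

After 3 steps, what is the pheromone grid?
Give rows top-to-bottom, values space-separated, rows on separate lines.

After step 1: ants at (1,0),(2,0),(0,1)
  0 1 0 0 0
  1 0 0 0 2
  1 0 0 0 0
  0 0 0 0 0
  0 0 0 0 0
After step 2: ants at (2,0),(1,0),(0,2)
  0 0 1 0 0
  2 0 0 0 1
  2 0 0 0 0
  0 0 0 0 0
  0 0 0 0 0
After step 3: ants at (1,0),(2,0),(0,3)
  0 0 0 1 0
  3 0 0 0 0
  3 0 0 0 0
  0 0 0 0 0
  0 0 0 0 0

0 0 0 1 0
3 0 0 0 0
3 0 0 0 0
0 0 0 0 0
0 0 0 0 0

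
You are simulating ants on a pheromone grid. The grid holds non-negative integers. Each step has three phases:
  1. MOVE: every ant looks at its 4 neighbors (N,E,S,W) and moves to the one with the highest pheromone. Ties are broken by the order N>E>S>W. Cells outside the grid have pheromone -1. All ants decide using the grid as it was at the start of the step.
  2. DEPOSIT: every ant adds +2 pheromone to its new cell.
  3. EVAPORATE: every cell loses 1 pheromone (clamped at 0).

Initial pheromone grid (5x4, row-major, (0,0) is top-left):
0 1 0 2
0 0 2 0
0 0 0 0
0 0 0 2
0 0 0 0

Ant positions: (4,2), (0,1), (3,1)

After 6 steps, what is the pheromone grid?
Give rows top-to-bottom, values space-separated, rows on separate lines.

After step 1: ants at (3,2),(0,2),(2,1)
  0 0 1 1
  0 0 1 0
  0 1 0 0
  0 0 1 1
  0 0 0 0
After step 2: ants at (3,3),(0,3),(1,1)
  0 0 0 2
  0 1 0 0
  0 0 0 0
  0 0 0 2
  0 0 0 0
After step 3: ants at (2,3),(1,3),(0,1)
  0 1 0 1
  0 0 0 1
  0 0 0 1
  0 0 0 1
  0 0 0 0
After step 4: ants at (1,3),(0,3),(0,2)
  0 0 1 2
  0 0 0 2
  0 0 0 0
  0 0 0 0
  0 0 0 0
After step 5: ants at (0,3),(1,3),(0,3)
  0 0 0 5
  0 0 0 3
  0 0 0 0
  0 0 0 0
  0 0 0 0
After step 6: ants at (1,3),(0,3),(1,3)
  0 0 0 6
  0 0 0 6
  0 0 0 0
  0 0 0 0
  0 0 0 0

0 0 0 6
0 0 0 6
0 0 0 0
0 0 0 0
0 0 0 0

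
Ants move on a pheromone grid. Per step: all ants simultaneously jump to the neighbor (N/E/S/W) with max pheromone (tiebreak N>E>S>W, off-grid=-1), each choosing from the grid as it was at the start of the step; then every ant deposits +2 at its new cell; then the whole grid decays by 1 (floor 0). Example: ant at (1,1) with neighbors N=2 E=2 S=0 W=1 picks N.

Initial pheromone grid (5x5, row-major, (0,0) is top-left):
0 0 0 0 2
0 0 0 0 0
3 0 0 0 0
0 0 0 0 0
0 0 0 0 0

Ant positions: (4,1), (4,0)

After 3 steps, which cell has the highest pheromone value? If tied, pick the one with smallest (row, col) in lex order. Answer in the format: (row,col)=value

Step 1: ant0:(4,1)->N->(3,1) | ant1:(4,0)->N->(3,0)
  grid max=2 at (2,0)
Step 2: ant0:(3,1)->W->(3,0) | ant1:(3,0)->N->(2,0)
  grid max=3 at (2,0)
Step 3: ant0:(3,0)->N->(2,0) | ant1:(2,0)->S->(3,0)
  grid max=4 at (2,0)
Final grid:
  0 0 0 0 0
  0 0 0 0 0
  4 0 0 0 0
  3 0 0 0 0
  0 0 0 0 0
Max pheromone 4 at (2,0)

Answer: (2,0)=4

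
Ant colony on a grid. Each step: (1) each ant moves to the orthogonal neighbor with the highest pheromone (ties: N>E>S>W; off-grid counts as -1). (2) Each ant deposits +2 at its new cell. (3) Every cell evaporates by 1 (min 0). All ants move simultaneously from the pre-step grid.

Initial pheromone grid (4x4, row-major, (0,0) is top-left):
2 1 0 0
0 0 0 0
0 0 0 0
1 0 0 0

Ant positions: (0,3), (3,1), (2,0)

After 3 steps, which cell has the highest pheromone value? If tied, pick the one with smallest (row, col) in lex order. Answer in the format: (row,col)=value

Answer: (3,0)=6

Derivation:
Step 1: ant0:(0,3)->S->(1,3) | ant1:(3,1)->W->(3,0) | ant2:(2,0)->S->(3,0)
  grid max=4 at (3,0)
Step 2: ant0:(1,3)->N->(0,3) | ant1:(3,0)->N->(2,0) | ant2:(3,0)->N->(2,0)
  grid max=3 at (2,0)
Step 3: ant0:(0,3)->S->(1,3) | ant1:(2,0)->S->(3,0) | ant2:(2,0)->S->(3,0)
  grid max=6 at (3,0)
Final grid:
  0 0 0 0
  0 0 0 1
  2 0 0 0
  6 0 0 0
Max pheromone 6 at (3,0)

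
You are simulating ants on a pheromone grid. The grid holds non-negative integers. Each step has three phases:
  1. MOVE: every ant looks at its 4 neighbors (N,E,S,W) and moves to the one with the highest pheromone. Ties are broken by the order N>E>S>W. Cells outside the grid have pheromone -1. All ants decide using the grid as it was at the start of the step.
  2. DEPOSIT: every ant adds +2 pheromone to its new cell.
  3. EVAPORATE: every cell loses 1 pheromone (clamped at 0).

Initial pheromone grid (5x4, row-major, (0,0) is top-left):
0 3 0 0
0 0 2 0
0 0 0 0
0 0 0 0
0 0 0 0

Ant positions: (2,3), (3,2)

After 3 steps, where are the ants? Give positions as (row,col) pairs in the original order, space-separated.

Step 1: ant0:(2,3)->N->(1,3) | ant1:(3,2)->N->(2,2)
  grid max=2 at (0,1)
Step 2: ant0:(1,3)->W->(1,2) | ant1:(2,2)->N->(1,2)
  grid max=4 at (1,2)
Step 3: ant0:(1,2)->N->(0,2) | ant1:(1,2)->N->(0,2)
  grid max=3 at (0,2)

(0,2) (0,2)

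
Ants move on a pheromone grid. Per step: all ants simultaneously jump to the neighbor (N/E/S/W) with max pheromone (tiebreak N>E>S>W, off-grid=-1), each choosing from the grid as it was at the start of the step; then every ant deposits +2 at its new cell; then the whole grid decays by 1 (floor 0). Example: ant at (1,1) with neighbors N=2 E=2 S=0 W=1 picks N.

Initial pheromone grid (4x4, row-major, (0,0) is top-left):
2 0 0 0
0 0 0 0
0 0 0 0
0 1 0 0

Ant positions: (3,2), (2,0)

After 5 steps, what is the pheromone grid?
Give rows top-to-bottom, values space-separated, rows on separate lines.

After step 1: ants at (3,1),(1,0)
  1 0 0 0
  1 0 0 0
  0 0 0 0
  0 2 0 0
After step 2: ants at (2,1),(0,0)
  2 0 0 0
  0 0 0 0
  0 1 0 0
  0 1 0 0
After step 3: ants at (3,1),(0,1)
  1 1 0 0
  0 0 0 0
  0 0 0 0
  0 2 0 0
After step 4: ants at (2,1),(0,0)
  2 0 0 0
  0 0 0 0
  0 1 0 0
  0 1 0 0
After step 5: ants at (3,1),(0,1)
  1 1 0 0
  0 0 0 0
  0 0 0 0
  0 2 0 0

1 1 0 0
0 0 0 0
0 0 0 0
0 2 0 0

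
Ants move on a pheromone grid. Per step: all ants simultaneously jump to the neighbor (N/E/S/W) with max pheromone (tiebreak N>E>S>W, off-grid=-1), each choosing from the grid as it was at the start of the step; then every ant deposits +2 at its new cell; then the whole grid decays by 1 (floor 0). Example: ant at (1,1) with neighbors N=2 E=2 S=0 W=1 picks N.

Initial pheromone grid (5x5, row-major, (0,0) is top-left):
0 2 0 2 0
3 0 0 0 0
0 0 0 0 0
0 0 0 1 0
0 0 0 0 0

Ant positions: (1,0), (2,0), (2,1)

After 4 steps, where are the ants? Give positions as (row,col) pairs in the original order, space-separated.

Step 1: ant0:(1,0)->N->(0,0) | ant1:(2,0)->N->(1,0) | ant2:(2,1)->N->(1,1)
  grid max=4 at (1,0)
Step 2: ant0:(0,0)->S->(1,0) | ant1:(1,0)->N->(0,0) | ant2:(1,1)->W->(1,0)
  grid max=7 at (1,0)
Step 3: ant0:(1,0)->N->(0,0) | ant1:(0,0)->S->(1,0) | ant2:(1,0)->N->(0,0)
  grid max=8 at (1,0)
Step 4: ant0:(0,0)->S->(1,0) | ant1:(1,0)->N->(0,0) | ant2:(0,0)->S->(1,0)
  grid max=11 at (1,0)

(1,0) (0,0) (1,0)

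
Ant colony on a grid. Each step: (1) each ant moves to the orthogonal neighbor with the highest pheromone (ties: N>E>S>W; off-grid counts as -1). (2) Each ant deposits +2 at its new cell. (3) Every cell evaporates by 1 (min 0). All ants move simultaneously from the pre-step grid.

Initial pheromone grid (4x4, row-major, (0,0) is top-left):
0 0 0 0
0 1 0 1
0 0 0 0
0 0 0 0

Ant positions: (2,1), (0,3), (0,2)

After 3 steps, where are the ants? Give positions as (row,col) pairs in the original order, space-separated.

Step 1: ant0:(2,1)->N->(1,1) | ant1:(0,3)->S->(1,3) | ant2:(0,2)->E->(0,3)
  grid max=2 at (1,1)
Step 2: ant0:(1,1)->N->(0,1) | ant1:(1,3)->N->(0,3) | ant2:(0,3)->S->(1,3)
  grid max=3 at (1,3)
Step 3: ant0:(0,1)->S->(1,1) | ant1:(0,3)->S->(1,3) | ant2:(1,3)->N->(0,3)
  grid max=4 at (1,3)

(1,1) (1,3) (0,3)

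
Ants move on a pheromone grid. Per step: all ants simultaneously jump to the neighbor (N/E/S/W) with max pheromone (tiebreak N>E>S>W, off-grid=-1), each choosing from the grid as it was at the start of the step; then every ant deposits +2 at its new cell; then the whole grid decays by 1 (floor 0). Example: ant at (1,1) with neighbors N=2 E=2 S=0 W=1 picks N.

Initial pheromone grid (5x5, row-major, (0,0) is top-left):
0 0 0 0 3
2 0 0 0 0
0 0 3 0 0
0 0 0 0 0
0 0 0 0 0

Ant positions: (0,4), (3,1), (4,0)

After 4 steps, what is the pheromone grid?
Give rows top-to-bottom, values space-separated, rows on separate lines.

After step 1: ants at (1,4),(2,1),(3,0)
  0 0 0 0 2
  1 0 0 0 1
  0 1 2 0 0
  1 0 0 0 0
  0 0 0 0 0
After step 2: ants at (0,4),(2,2),(2,0)
  0 0 0 0 3
  0 0 0 0 0
  1 0 3 0 0
  0 0 0 0 0
  0 0 0 0 0
After step 3: ants at (1,4),(1,2),(1,0)
  0 0 0 0 2
  1 0 1 0 1
  0 0 2 0 0
  0 0 0 0 0
  0 0 0 0 0
After step 4: ants at (0,4),(2,2),(0,0)
  1 0 0 0 3
  0 0 0 0 0
  0 0 3 0 0
  0 0 0 0 0
  0 0 0 0 0

1 0 0 0 3
0 0 0 0 0
0 0 3 0 0
0 0 0 0 0
0 0 0 0 0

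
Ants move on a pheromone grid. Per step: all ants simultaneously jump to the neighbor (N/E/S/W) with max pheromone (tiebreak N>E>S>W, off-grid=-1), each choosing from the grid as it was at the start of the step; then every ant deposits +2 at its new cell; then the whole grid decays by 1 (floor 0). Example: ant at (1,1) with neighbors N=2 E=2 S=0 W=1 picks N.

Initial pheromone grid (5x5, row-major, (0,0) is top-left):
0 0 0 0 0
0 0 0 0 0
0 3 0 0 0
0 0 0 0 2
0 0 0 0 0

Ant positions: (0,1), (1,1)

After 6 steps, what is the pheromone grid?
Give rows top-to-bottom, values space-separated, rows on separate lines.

After step 1: ants at (0,2),(2,1)
  0 0 1 0 0
  0 0 0 0 0
  0 4 0 0 0
  0 0 0 0 1
  0 0 0 0 0
After step 2: ants at (0,3),(1,1)
  0 0 0 1 0
  0 1 0 0 0
  0 3 0 0 0
  0 0 0 0 0
  0 0 0 0 0
After step 3: ants at (0,4),(2,1)
  0 0 0 0 1
  0 0 0 0 0
  0 4 0 0 0
  0 0 0 0 0
  0 0 0 0 0
After step 4: ants at (1,4),(1,1)
  0 0 0 0 0
  0 1 0 0 1
  0 3 0 0 0
  0 0 0 0 0
  0 0 0 0 0
After step 5: ants at (0,4),(2,1)
  0 0 0 0 1
  0 0 0 0 0
  0 4 0 0 0
  0 0 0 0 0
  0 0 0 0 0
After step 6: ants at (1,4),(1,1)
  0 0 0 0 0
  0 1 0 0 1
  0 3 0 0 0
  0 0 0 0 0
  0 0 0 0 0

0 0 0 0 0
0 1 0 0 1
0 3 0 0 0
0 0 0 0 0
0 0 0 0 0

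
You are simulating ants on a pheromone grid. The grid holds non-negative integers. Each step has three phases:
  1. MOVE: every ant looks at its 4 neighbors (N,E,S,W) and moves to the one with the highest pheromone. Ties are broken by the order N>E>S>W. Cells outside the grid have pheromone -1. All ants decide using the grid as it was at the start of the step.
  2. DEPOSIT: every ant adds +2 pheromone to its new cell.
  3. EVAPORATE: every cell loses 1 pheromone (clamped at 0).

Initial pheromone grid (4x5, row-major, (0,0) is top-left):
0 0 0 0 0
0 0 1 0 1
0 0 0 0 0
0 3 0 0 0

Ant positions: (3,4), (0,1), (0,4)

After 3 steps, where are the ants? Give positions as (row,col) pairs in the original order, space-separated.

Step 1: ant0:(3,4)->N->(2,4) | ant1:(0,1)->E->(0,2) | ant2:(0,4)->S->(1,4)
  grid max=2 at (1,4)
Step 2: ant0:(2,4)->N->(1,4) | ant1:(0,2)->E->(0,3) | ant2:(1,4)->S->(2,4)
  grid max=3 at (1,4)
Step 3: ant0:(1,4)->S->(2,4) | ant1:(0,3)->E->(0,4) | ant2:(2,4)->N->(1,4)
  grid max=4 at (1,4)

(2,4) (0,4) (1,4)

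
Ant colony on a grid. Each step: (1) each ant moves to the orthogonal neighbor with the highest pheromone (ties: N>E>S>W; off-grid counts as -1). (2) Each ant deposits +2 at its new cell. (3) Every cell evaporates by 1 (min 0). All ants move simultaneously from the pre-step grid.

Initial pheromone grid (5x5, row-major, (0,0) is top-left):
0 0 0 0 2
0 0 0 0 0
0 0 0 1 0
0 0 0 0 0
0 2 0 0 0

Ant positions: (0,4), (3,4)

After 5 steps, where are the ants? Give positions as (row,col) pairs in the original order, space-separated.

Step 1: ant0:(0,4)->S->(1,4) | ant1:(3,4)->N->(2,4)
  grid max=1 at (0,4)
Step 2: ant0:(1,4)->N->(0,4) | ant1:(2,4)->N->(1,4)
  grid max=2 at (0,4)
Step 3: ant0:(0,4)->S->(1,4) | ant1:(1,4)->N->(0,4)
  grid max=3 at (0,4)
Step 4: ant0:(1,4)->N->(0,4) | ant1:(0,4)->S->(1,4)
  grid max=4 at (0,4)
Step 5: ant0:(0,4)->S->(1,4) | ant1:(1,4)->N->(0,4)
  grid max=5 at (0,4)

(1,4) (0,4)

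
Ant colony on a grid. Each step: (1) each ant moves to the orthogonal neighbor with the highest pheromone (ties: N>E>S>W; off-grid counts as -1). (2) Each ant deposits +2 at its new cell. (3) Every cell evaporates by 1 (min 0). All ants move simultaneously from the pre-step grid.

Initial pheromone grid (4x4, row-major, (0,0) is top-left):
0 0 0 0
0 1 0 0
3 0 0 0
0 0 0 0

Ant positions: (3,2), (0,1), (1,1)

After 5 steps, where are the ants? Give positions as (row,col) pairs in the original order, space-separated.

Step 1: ant0:(3,2)->N->(2,2) | ant1:(0,1)->S->(1,1) | ant2:(1,1)->N->(0,1)
  grid max=2 at (1,1)
Step 2: ant0:(2,2)->N->(1,2) | ant1:(1,1)->N->(0,1) | ant2:(0,1)->S->(1,1)
  grid max=3 at (1,1)
Step 3: ant0:(1,2)->W->(1,1) | ant1:(0,1)->S->(1,1) | ant2:(1,1)->N->(0,1)
  grid max=6 at (1,1)
Step 4: ant0:(1,1)->N->(0,1) | ant1:(1,1)->N->(0,1) | ant2:(0,1)->S->(1,1)
  grid max=7 at (1,1)
Step 5: ant0:(0,1)->S->(1,1) | ant1:(0,1)->S->(1,1) | ant2:(1,1)->N->(0,1)
  grid max=10 at (1,1)

(1,1) (1,1) (0,1)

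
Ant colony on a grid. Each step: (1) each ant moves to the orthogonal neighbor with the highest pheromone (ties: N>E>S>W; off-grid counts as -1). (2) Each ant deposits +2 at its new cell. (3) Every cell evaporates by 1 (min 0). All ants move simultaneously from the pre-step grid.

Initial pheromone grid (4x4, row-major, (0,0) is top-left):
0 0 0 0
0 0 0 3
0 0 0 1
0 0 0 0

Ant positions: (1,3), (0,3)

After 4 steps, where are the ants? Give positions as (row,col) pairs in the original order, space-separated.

Step 1: ant0:(1,3)->S->(2,3) | ant1:(0,3)->S->(1,3)
  grid max=4 at (1,3)
Step 2: ant0:(2,3)->N->(1,3) | ant1:(1,3)->S->(2,3)
  grid max=5 at (1,3)
Step 3: ant0:(1,3)->S->(2,3) | ant1:(2,3)->N->(1,3)
  grid max=6 at (1,3)
Step 4: ant0:(2,3)->N->(1,3) | ant1:(1,3)->S->(2,3)
  grid max=7 at (1,3)

(1,3) (2,3)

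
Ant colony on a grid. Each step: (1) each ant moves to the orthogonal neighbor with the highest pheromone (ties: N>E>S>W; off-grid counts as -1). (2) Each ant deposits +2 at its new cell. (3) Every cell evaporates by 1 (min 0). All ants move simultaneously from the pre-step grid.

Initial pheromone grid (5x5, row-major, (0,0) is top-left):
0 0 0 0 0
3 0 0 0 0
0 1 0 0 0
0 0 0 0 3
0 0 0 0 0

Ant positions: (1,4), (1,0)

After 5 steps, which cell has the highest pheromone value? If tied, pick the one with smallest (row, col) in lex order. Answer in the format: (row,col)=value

Answer: (1,0)=2

Derivation:
Step 1: ant0:(1,4)->N->(0,4) | ant1:(1,0)->N->(0,0)
  grid max=2 at (1,0)
Step 2: ant0:(0,4)->S->(1,4) | ant1:(0,0)->S->(1,0)
  grid max=3 at (1,0)
Step 3: ant0:(1,4)->N->(0,4) | ant1:(1,0)->N->(0,0)
  grid max=2 at (1,0)
Step 4: ant0:(0,4)->S->(1,4) | ant1:(0,0)->S->(1,0)
  grid max=3 at (1,0)
Step 5: ant0:(1,4)->N->(0,4) | ant1:(1,0)->N->(0,0)
  grid max=2 at (1,0)
Final grid:
  1 0 0 0 1
  2 0 0 0 0
  0 0 0 0 0
  0 0 0 0 0
  0 0 0 0 0
Max pheromone 2 at (1,0)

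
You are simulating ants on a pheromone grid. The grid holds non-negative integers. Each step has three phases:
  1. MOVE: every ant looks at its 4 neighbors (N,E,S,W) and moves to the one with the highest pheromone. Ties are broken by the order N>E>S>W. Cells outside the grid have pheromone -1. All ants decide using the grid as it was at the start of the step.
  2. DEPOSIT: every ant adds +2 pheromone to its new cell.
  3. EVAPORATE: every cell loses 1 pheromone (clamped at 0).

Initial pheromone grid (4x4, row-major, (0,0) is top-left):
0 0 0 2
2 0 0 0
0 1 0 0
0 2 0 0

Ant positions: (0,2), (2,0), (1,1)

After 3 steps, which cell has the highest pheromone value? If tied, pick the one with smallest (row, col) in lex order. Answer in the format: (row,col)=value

Answer: (1,0)=7

Derivation:
Step 1: ant0:(0,2)->E->(0,3) | ant1:(2,0)->N->(1,0) | ant2:(1,1)->W->(1,0)
  grid max=5 at (1,0)
Step 2: ant0:(0,3)->S->(1,3) | ant1:(1,0)->N->(0,0) | ant2:(1,0)->N->(0,0)
  grid max=4 at (1,0)
Step 3: ant0:(1,3)->N->(0,3) | ant1:(0,0)->S->(1,0) | ant2:(0,0)->S->(1,0)
  grid max=7 at (1,0)
Final grid:
  2 0 0 3
  7 0 0 0
  0 0 0 0
  0 0 0 0
Max pheromone 7 at (1,0)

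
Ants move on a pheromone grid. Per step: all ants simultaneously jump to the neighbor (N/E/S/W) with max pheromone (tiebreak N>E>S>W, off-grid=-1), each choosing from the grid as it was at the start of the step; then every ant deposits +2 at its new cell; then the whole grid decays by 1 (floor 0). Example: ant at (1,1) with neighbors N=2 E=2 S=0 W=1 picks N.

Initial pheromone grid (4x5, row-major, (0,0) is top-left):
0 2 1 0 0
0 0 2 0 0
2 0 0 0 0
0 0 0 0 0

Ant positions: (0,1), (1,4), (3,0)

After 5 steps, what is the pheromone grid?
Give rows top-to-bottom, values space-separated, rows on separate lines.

After step 1: ants at (0,2),(0,4),(2,0)
  0 1 2 0 1
  0 0 1 0 0
  3 0 0 0 0
  0 0 0 0 0
After step 2: ants at (1,2),(1,4),(1,0)
  0 0 1 0 0
  1 0 2 0 1
  2 0 0 0 0
  0 0 0 0 0
After step 3: ants at (0,2),(0,4),(2,0)
  0 0 2 0 1
  0 0 1 0 0
  3 0 0 0 0
  0 0 0 0 0
After step 4: ants at (1,2),(1,4),(1,0)
  0 0 1 0 0
  1 0 2 0 1
  2 0 0 0 0
  0 0 0 0 0
After step 5: ants at (0,2),(0,4),(2,0)
  0 0 2 0 1
  0 0 1 0 0
  3 0 0 0 0
  0 0 0 0 0

0 0 2 0 1
0 0 1 0 0
3 0 0 0 0
0 0 0 0 0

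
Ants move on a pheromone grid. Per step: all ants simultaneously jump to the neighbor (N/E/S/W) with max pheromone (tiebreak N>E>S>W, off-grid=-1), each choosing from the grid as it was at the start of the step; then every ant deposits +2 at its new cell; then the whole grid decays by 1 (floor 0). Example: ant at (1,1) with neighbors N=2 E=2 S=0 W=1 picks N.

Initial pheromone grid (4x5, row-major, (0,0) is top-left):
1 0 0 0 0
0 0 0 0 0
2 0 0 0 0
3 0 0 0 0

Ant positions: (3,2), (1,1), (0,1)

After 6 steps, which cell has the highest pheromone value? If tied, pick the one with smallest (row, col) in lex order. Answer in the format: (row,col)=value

Answer: (0,1)=10

Derivation:
Step 1: ant0:(3,2)->N->(2,2) | ant1:(1,1)->N->(0,1) | ant2:(0,1)->W->(0,0)
  grid max=2 at (0,0)
Step 2: ant0:(2,2)->N->(1,2) | ant1:(0,1)->W->(0,0) | ant2:(0,0)->E->(0,1)
  grid max=3 at (0,0)
Step 3: ant0:(1,2)->N->(0,2) | ant1:(0,0)->E->(0,1) | ant2:(0,1)->W->(0,0)
  grid max=4 at (0,0)
Step 4: ant0:(0,2)->W->(0,1) | ant1:(0,1)->W->(0,0) | ant2:(0,0)->E->(0,1)
  grid max=6 at (0,1)
Step 5: ant0:(0,1)->W->(0,0) | ant1:(0,0)->E->(0,1) | ant2:(0,1)->W->(0,0)
  grid max=8 at (0,0)
Step 6: ant0:(0,0)->E->(0,1) | ant1:(0,1)->W->(0,0) | ant2:(0,0)->E->(0,1)
  grid max=10 at (0,1)
Final grid:
  9 10 0 0 0
  0 0 0 0 0
  0 0 0 0 0
  0 0 0 0 0
Max pheromone 10 at (0,1)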